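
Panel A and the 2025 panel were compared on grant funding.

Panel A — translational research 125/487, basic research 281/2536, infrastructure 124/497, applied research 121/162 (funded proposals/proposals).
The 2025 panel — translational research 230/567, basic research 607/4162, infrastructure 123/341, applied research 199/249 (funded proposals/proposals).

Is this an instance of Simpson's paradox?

No

Translational research: Panel A 125/487 = 25.7%, the 2025 panel 230/567 = 40.6% → the 2025 panel
Basic research: Panel A 281/2536 = 11.1%, the 2025 panel 607/4162 = 14.6% → the 2025 panel
Infrastructure: Panel A 124/497 = 24.9%, the 2025 panel 123/341 = 36.1% → the 2025 panel
Applied research: Panel A 121/162 = 74.7%, the 2025 panel 199/249 = 79.9% → the 2025 panel
Overall: Panel A 651/3682 = 17.7%, the 2025 panel 1159/5319 = 21.8% → the 2025 panel
The 2025 panel wins overall and in every proposal group — no reversal.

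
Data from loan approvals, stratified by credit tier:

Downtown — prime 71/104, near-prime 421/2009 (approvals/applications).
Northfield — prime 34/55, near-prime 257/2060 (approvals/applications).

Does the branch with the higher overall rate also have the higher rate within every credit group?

Yes

Prime: Downtown 71/104 = 68.3%, Northfield 34/55 = 61.8% → Downtown
Near-prime: Downtown 421/2009 = 21.0%, Northfield 257/2060 = 12.5% → Downtown
Overall: Downtown 492/2113 = 23.3%, Northfield 291/2115 = 13.8% → Downtown
Downtown wins overall and in every credit group — no reversal.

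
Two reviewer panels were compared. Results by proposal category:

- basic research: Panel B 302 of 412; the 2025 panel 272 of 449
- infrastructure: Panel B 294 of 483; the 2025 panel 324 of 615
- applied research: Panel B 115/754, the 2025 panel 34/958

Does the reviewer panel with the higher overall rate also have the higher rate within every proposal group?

Yes

Basic research: Panel B 302/412 = 73.3%, the 2025 panel 272/449 = 60.6% → Panel B
Infrastructure: Panel B 294/483 = 60.9%, the 2025 panel 324/615 = 52.7% → Panel B
Applied research: Panel B 115/754 = 15.3%, the 2025 panel 34/958 = 3.5% → Panel B
Overall: Panel B 711/1649 = 43.1%, the 2025 panel 630/2022 = 31.2% → Panel B
Panel B wins overall and in every proposal group — no reversal.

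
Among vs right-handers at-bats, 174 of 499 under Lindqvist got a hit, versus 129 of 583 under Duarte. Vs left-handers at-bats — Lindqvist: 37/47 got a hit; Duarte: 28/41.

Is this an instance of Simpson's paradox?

Vs right-handers: Lindqvist 174/499 = 34.9%, Duarte 129/583 = 22.1% → Lindqvist
Vs left-handers: Lindqvist 37/47 = 78.7%, Duarte 28/41 = 68.3% → Lindqvist
Overall: Lindqvist 211/546 = 38.6%, Duarte 157/624 = 25.2% → Lindqvist
Lindqvist wins overall and in every pitcher group — no reversal.

No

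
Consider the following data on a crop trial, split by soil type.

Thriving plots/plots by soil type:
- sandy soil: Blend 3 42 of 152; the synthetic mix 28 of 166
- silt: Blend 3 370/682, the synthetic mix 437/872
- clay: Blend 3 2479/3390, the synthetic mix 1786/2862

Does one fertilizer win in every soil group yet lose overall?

No

Sandy soil: Blend 3 42/152 = 27.6%, the synthetic mix 28/166 = 16.9% → Blend 3
Silt: Blend 3 370/682 = 54.3%, the synthetic mix 437/872 = 50.1% → Blend 3
Clay: Blend 3 2479/3390 = 73.1%, the synthetic mix 1786/2862 = 62.4% → Blend 3
Overall: Blend 3 2891/4224 = 68.4%, the synthetic mix 2251/3900 = 57.7% → Blend 3
Blend 3 wins overall and in every soil group — no reversal.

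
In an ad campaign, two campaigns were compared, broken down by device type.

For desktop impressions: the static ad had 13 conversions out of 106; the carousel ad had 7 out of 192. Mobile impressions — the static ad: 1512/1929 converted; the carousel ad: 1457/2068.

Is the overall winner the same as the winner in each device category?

Yes

Desktop: the static ad 13/106 = 12.3%, the carousel ad 7/192 = 3.6% → the static ad
Mobile: the static ad 1512/1929 = 78.4%, the carousel ad 1457/2068 = 70.5% → the static ad
Overall: the static ad 1525/2035 = 74.9%, the carousel ad 1464/2260 = 64.8% → the static ad
The static ad wins overall and in every device group — no reversal.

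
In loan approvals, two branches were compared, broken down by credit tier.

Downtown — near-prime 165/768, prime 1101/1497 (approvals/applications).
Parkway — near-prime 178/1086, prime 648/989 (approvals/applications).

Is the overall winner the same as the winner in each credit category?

Near-prime: Downtown 165/768 = 21.5%, Parkway 178/1086 = 16.4% → Downtown
Prime: Downtown 1101/1497 = 73.5%, Parkway 648/989 = 65.5% → Downtown
Overall: Downtown 1266/2265 = 55.9%, Parkway 826/2075 = 39.8% → Downtown
Downtown wins overall and in every credit group — no reversal.

Yes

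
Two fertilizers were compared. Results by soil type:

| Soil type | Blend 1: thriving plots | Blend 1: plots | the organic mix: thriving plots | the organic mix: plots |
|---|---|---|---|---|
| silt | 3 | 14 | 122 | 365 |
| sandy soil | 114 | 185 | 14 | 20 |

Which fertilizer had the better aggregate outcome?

Blend 1

Silt: Blend 1 3/14 = 21.4%, the organic mix 122/365 = 33.4% → the organic mix
Sandy soil: Blend 1 114/185 = 61.6%, the organic mix 14/20 = 70.0% → the organic mix
Overall: Blend 1 117/199 = 58.8%, the organic mix 136/385 = 35.3% → Blend 1
(The organic mix wins every soil group but Blend 1 wins overall — the organic mix's plots skew toward the low-rate silt group.)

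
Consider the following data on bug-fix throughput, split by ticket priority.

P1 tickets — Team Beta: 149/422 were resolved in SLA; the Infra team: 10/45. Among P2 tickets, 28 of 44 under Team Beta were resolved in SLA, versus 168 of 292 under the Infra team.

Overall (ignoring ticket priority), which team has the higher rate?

the Infra team

P1: Team Beta 149/422 = 35.3%, the Infra team 10/45 = 22.2% → Team Beta
P2: Team Beta 28/44 = 63.6%, the Infra team 168/292 = 57.5% → Team Beta
Overall: Team Beta 177/466 = 38.0%, the Infra team 178/337 = 52.8% → the Infra team
(Team Beta wins every ticket group but the Infra team wins overall — Team Beta's tickets skew toward the low-rate P1 group.)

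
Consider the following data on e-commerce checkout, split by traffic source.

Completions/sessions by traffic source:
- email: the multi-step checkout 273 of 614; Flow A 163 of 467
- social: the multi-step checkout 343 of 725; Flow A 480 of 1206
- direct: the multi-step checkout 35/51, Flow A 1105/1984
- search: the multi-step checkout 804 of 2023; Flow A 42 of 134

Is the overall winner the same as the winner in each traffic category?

Email: the multi-step checkout 273/614 = 44.5%, Flow A 163/467 = 34.9% → the multi-step checkout
Social: the multi-step checkout 343/725 = 47.3%, Flow A 480/1206 = 39.8% → the multi-step checkout
Direct: the multi-step checkout 35/51 = 68.6%, Flow A 1105/1984 = 55.7% → the multi-step checkout
Search: the multi-step checkout 804/2023 = 39.7%, Flow A 42/134 = 31.3% → the multi-step checkout
Overall: the multi-step checkout 1455/3413 = 42.6%, Flow A 1790/3791 = 47.2% → Flow A
The multi-step checkout wins each traffic group but Flow A wins overall — the comparison reverses. The multi-step checkout's sessions skew toward search, which has a lower base rate.

No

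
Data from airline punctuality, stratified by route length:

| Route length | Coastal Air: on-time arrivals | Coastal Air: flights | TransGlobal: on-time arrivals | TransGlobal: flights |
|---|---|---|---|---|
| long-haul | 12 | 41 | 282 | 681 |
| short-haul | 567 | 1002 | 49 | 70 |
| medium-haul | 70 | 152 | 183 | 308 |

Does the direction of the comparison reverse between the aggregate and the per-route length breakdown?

Yes

Long-haul: Coastal Air 12/41 = 29.3%, TransGlobal 282/681 = 41.4% → TransGlobal
Short-haul: Coastal Air 567/1002 = 56.6%, TransGlobal 49/70 = 70.0% → TransGlobal
Medium-haul: Coastal Air 70/152 = 46.1%, TransGlobal 183/308 = 59.4% → TransGlobal
Overall: Coastal Air 649/1195 = 54.3%, TransGlobal 514/1059 = 48.5% → Coastal Air
TransGlobal wins each route group but Coastal Air wins overall — the comparison reverses. TransGlobal's flights skew toward long-haul, which has a lower base rate.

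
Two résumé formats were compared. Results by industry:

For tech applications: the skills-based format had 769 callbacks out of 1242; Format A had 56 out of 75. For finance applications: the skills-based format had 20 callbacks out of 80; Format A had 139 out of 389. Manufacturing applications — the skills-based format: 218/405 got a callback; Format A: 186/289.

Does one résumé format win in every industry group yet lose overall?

Yes

Tech: the skills-based format 769/1242 = 61.9%, Format A 56/75 = 74.7% → Format A
Finance: the skills-based format 20/80 = 25.0%, Format A 139/389 = 35.7% → Format A
Manufacturing: the skills-based format 218/405 = 53.8%, Format A 186/289 = 64.4% → Format A
Overall: the skills-based format 1007/1727 = 58.3%, Format A 381/753 = 50.6% → the skills-based format
Format A wins each industry group but the skills-based format wins overall — the comparison reverses. Format A's applications skew toward finance, which has a lower base rate.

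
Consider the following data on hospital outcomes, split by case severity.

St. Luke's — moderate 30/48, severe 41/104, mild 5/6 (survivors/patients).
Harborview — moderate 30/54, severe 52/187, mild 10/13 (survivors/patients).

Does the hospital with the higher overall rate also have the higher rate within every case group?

Moderate: St. Luke's 30/48 = 62.5%, Harborview 30/54 = 55.6% → St. Luke's
Severe: St. Luke's 41/104 = 39.4%, Harborview 52/187 = 27.8% → St. Luke's
Mild: St. Luke's 5/6 = 83.3%, Harborview 10/13 = 76.9% → St. Luke's
Overall: St. Luke's 76/158 = 48.1%, Harborview 92/254 = 36.2% → St. Luke's
St. Luke's wins overall and in every case group — no reversal.

Yes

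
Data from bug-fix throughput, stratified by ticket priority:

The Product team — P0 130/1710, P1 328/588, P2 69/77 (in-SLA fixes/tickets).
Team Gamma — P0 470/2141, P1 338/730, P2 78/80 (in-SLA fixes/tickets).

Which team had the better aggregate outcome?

Team Gamma

P0: the Product team 130/1710 = 7.6%, Team Gamma 470/2141 = 22.0% → Team Gamma
P1: the Product team 328/588 = 55.8%, Team Gamma 338/730 = 46.3% → the Product team
P2: the Product team 69/77 = 89.6%, Team Gamma 78/80 = 97.5% → Team Gamma
Overall: the Product team 527/2375 = 22.2%, Team Gamma 886/2951 = 30.0% → Team Gamma
(Neither sweeps every ticket group, but Team Gamma has the higher pooled rate.)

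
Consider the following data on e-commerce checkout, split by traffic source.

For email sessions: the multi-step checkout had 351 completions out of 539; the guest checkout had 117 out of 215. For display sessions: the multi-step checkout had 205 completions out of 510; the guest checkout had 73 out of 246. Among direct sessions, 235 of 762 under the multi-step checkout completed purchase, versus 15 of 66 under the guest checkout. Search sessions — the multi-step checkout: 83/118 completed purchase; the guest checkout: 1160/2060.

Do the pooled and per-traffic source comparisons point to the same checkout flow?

No

Email: the multi-step checkout 351/539 = 65.1%, the guest checkout 117/215 = 54.4% → the multi-step checkout
Display: the multi-step checkout 205/510 = 40.2%, the guest checkout 73/246 = 29.7% → the multi-step checkout
Direct: the multi-step checkout 235/762 = 30.8%, the guest checkout 15/66 = 22.7% → the multi-step checkout
Search: the multi-step checkout 83/118 = 70.3%, the guest checkout 1160/2060 = 56.3% → the multi-step checkout
Overall: the multi-step checkout 874/1929 = 45.3%, the guest checkout 1365/2587 = 52.8% → the guest checkout
The multi-step checkout wins each traffic group but the guest checkout wins overall — the comparison reverses. The multi-step checkout's sessions skew toward direct, which has a lower base rate.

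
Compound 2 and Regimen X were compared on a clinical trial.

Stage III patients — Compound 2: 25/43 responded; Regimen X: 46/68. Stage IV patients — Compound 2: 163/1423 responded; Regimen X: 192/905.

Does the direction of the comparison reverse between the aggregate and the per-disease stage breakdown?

No

Stage III: Compound 2 25/43 = 58.1%, Regimen X 46/68 = 67.6% → Regimen X
Stage IV: Compound 2 163/1423 = 11.5%, Regimen X 192/905 = 21.2% → Regimen X
Overall: Compound 2 188/1466 = 12.8%, Regimen X 238/973 = 24.5% → Regimen X
Regimen X wins overall and in every disease group — no reversal.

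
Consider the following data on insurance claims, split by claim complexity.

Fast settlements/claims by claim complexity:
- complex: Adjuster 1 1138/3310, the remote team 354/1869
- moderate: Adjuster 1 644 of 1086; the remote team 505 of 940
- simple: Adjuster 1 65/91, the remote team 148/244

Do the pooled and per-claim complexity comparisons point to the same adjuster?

Yes

Complex: Adjuster 1 1138/3310 = 34.4%, the remote team 354/1869 = 18.9% → Adjuster 1
Moderate: Adjuster 1 644/1086 = 59.3%, the remote team 505/940 = 53.7% → Adjuster 1
Simple: Adjuster 1 65/91 = 71.4%, the remote team 148/244 = 60.7% → Adjuster 1
Overall: Adjuster 1 1847/4487 = 41.2%, the remote team 1007/3053 = 33.0% → Adjuster 1
Adjuster 1 wins overall and in every claim group — no reversal.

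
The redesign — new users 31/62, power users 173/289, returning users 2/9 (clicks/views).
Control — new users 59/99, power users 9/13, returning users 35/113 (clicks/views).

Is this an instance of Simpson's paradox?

Yes

New users: the redesign 31/62 = 50.0%, Control 59/99 = 59.6% → Control
Power users: the redesign 173/289 = 59.9%, Control 9/13 = 69.2% → Control
Returning users: the redesign 2/9 = 22.2%, Control 35/113 = 31.0% → Control
Overall: the redesign 206/360 = 57.2%, Control 103/225 = 45.8% → the redesign
Control wins each user group but the redesign wins overall — the comparison reverses. Control's views skew toward returning users, which has a lower base rate.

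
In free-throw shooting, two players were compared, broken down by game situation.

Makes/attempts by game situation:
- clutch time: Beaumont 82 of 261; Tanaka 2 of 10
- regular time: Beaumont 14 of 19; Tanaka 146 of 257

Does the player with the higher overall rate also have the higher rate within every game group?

No

Clutch time: Beaumont 82/261 = 31.4%, Tanaka 2/10 = 20.0% → Beaumont
Regular time: Beaumont 14/19 = 73.7%, Tanaka 146/257 = 56.8% → Beaumont
Overall: Beaumont 96/280 = 34.3%, Tanaka 148/267 = 55.4% → Tanaka
Beaumont wins each game group but Tanaka wins overall — the comparison reverses. Beaumont's attempts skew toward clutch time, which has a lower base rate.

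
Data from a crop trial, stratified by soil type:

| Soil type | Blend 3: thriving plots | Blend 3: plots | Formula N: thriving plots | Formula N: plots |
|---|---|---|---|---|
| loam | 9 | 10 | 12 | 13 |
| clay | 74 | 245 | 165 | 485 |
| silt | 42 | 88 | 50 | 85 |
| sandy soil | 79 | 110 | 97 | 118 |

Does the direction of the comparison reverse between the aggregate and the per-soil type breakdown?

Loam: Blend 3 9/10 = 90.0%, Formula N 12/13 = 92.3% → Formula N
Clay: Blend 3 74/245 = 30.2%, Formula N 165/485 = 34.0% → Formula N
Silt: Blend 3 42/88 = 47.7%, Formula N 50/85 = 58.8% → Formula N
Sandy soil: Blend 3 79/110 = 71.8%, Formula N 97/118 = 82.2% → Formula N
Overall: Blend 3 204/453 = 45.0%, Formula N 324/701 = 46.2% → Formula N
Formula N wins overall and in every soil group — no reversal.

No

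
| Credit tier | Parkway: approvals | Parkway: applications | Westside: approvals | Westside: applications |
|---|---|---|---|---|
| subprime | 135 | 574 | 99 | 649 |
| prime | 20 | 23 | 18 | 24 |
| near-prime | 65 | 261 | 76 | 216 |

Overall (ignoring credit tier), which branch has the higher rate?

Subprime: Parkway 135/574 = 23.5%, Westside 99/649 = 15.3% → Parkway
Prime: Parkway 20/23 = 87.0%, Westside 18/24 = 75.0% → Parkway
Near-prime: Parkway 65/261 = 24.9%, Westside 76/216 = 35.2% → Westside
Overall: Parkway 220/858 = 25.6%, Westside 193/889 = 21.7% → Parkway
(Neither sweeps every credit group, but Parkway has the higher pooled rate.)

Parkway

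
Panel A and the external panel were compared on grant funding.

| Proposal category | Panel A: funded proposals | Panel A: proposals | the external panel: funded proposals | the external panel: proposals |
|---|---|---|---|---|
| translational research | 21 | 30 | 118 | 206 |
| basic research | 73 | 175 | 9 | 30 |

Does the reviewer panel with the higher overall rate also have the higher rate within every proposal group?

Translational research: Panel A 21/30 = 70.0%, the external panel 118/206 = 57.3% → Panel A
Basic research: Panel A 73/175 = 41.7%, the external panel 9/30 = 30.0% → Panel A
Overall: Panel A 94/205 = 45.9%, the external panel 127/236 = 53.8% → the external panel
Panel A wins each proposal group but the external panel wins overall — the comparison reverses. Panel A's proposals skew toward basic research, which has a lower base rate.

No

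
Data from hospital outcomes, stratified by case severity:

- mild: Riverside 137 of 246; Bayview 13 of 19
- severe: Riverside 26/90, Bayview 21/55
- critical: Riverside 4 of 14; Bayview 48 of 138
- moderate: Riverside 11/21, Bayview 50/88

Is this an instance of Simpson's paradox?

Mild: Riverside 137/246 = 55.7%, Bayview 13/19 = 68.4% → Bayview
Severe: Riverside 26/90 = 28.9%, Bayview 21/55 = 38.2% → Bayview
Critical: Riverside 4/14 = 28.6%, Bayview 48/138 = 34.8% → Bayview
Moderate: Riverside 11/21 = 52.4%, Bayview 50/88 = 56.8% → Bayview
Overall: Riverside 178/371 = 48.0%, Bayview 132/300 = 44.0% → Riverside
Bayview wins each case group but Riverside wins overall — the comparison reverses. Bayview's patients skew toward critical, which has a lower base rate.

Yes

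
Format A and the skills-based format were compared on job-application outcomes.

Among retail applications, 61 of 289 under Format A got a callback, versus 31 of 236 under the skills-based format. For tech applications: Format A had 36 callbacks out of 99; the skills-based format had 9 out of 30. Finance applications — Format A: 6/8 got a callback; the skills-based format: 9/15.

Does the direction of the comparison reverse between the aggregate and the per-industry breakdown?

No

Retail: Format A 61/289 = 21.1%, the skills-based format 31/236 = 13.1% → Format A
Tech: Format A 36/99 = 36.4%, the skills-based format 9/30 = 30.0% → Format A
Finance: Format A 6/8 = 75.0%, the skills-based format 9/15 = 60.0% → Format A
Overall: Format A 103/396 = 26.0%, the skills-based format 49/281 = 17.4% → Format A
Format A wins overall and in every industry group — no reversal.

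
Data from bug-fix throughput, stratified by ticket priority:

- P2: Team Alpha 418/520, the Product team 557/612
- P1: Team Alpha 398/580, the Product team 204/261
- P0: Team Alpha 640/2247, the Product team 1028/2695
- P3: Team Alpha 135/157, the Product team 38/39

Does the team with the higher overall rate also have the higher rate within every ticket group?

Yes

P2: Team Alpha 418/520 = 80.4%, the Product team 557/612 = 91.0% → the Product team
P1: Team Alpha 398/580 = 68.6%, the Product team 204/261 = 78.2% → the Product team
P0: Team Alpha 640/2247 = 28.5%, the Product team 1028/2695 = 38.1% → the Product team
P3: Team Alpha 135/157 = 86.0%, the Product team 38/39 = 97.4% → the Product team
Overall: Team Alpha 1591/3504 = 45.4%, the Product team 1827/3607 = 50.7% → the Product team
The Product team wins overall and in every ticket group — no reversal.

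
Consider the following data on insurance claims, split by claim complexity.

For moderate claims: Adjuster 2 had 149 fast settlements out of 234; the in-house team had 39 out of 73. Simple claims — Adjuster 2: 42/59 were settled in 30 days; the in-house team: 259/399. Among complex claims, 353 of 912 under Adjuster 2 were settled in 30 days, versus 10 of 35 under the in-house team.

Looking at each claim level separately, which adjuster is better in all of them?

Adjuster 2

Moderate: Adjuster 2 149/234 = 63.7%, the in-house team 39/73 = 53.4% → Adjuster 2
Simple: Adjuster 2 42/59 = 71.2%, the in-house team 259/399 = 64.9% → Adjuster 2
Complex: Adjuster 2 353/912 = 38.7%, the in-house team 10/35 = 28.6% → Adjuster 2
Adjuster 2 has the higher rate in all 3 groups.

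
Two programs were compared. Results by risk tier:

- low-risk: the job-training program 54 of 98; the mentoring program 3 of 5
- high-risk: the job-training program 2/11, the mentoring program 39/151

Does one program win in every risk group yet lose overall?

Low-risk: the job-training program 54/98 = 55.1%, the mentoring program 3/5 = 60.0% → the mentoring program
High-risk: the job-training program 2/11 = 18.2%, the mentoring program 39/151 = 25.8% → the mentoring program
Overall: the job-training program 56/109 = 51.4%, the mentoring program 42/156 = 26.9% → the job-training program
The mentoring program wins each risk group but the job-training program wins overall — the comparison reverses. The mentoring program's participants skew toward high-risk, which has a lower base rate.

Yes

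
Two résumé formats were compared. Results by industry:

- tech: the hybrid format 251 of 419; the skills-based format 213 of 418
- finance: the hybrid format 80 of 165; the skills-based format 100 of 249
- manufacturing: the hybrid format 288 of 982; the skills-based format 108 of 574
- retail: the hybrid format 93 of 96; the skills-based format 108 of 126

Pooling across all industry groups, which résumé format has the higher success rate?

the hybrid format

Tech: the hybrid format 251/419 = 59.9%, the skills-based format 213/418 = 51.0% → the hybrid format
Finance: the hybrid format 80/165 = 48.5%, the skills-based format 100/249 = 40.2% → the hybrid format
Manufacturing: the hybrid format 288/982 = 29.3%, the skills-based format 108/574 = 18.8% → the hybrid format
Retail: the hybrid format 93/96 = 96.9%, the skills-based format 108/126 = 85.7% → the hybrid format
Overall: the hybrid format 712/1662 = 42.8%, the skills-based format 529/1367 = 38.7% → the hybrid format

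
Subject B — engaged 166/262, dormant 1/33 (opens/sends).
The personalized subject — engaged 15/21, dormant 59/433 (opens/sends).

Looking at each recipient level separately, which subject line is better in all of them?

Engaged: Subject B 166/262 = 63.4%, the personalized subject 15/21 = 71.4% → the personalized subject
Dormant: Subject B 1/33 = 3.0%, the personalized subject 59/433 = 13.6% → the personalized subject
The personalized subject has the higher rate in both groups.

the personalized subject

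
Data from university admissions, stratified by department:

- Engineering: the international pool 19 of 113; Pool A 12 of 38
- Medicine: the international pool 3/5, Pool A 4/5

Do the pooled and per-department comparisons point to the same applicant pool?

Engineering: the international pool 19/113 = 16.8%, Pool A 12/38 = 31.6% → Pool A
Medicine: the international pool 3/5 = 60.0%, Pool A 4/5 = 80.0% → Pool A
Overall: the international pool 22/118 = 18.6%, Pool A 16/43 = 37.2% → Pool A
Pool A wins overall and in every department group — no reversal.

Yes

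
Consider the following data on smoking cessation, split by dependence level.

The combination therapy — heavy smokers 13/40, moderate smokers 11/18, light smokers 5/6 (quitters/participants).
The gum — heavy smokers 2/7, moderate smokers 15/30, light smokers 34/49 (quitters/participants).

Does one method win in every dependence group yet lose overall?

Yes

Heavy smokers: the combination therapy 13/40 = 32.5%, the gum 2/7 = 28.6% → the combination therapy
Moderate smokers: the combination therapy 11/18 = 61.1%, the gum 15/30 = 50.0% → the combination therapy
Light smokers: the combination therapy 5/6 = 83.3%, the gum 34/49 = 69.4% → the combination therapy
Overall: the combination therapy 29/64 = 45.3%, the gum 51/86 = 59.3% → the gum
The combination therapy wins each dependence group but the gum wins overall — the comparison reverses. The combination therapy's participants skew toward heavy smokers, which has a lower base rate.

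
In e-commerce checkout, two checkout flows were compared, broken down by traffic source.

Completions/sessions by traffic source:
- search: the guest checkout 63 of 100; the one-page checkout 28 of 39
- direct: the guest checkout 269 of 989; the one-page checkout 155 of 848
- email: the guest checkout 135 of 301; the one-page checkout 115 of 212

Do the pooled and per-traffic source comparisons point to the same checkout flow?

No

Search: the guest checkout 63/100 = 63.0%, the one-page checkout 28/39 = 71.8% → the one-page checkout
Direct: the guest checkout 269/989 = 27.2%, the one-page checkout 155/848 = 18.3% → the guest checkout
Email: the guest checkout 135/301 = 44.9%, the one-page checkout 115/212 = 54.2% → the one-page checkout
Overall: the guest checkout 467/1390 = 33.6%, the one-page checkout 298/1099 = 27.1% → the guest checkout
Neither sweeps: the guest checkout wins 1 of 3 groups, the one-page checkout wins 2. The guest checkout wins overall but not every group — no Simpson reversal.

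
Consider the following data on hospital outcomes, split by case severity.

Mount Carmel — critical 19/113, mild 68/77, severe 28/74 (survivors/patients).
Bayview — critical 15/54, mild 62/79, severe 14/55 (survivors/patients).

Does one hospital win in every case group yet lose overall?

Critical: Mount Carmel 19/113 = 16.8%, Bayview 15/54 = 27.8% → Bayview
Mild: Mount Carmel 68/77 = 88.3%, Bayview 62/79 = 78.5% → Mount Carmel
Severe: Mount Carmel 28/74 = 37.8%, Bayview 14/55 = 25.5% → Mount Carmel
Overall: Mount Carmel 115/264 = 43.6%, Bayview 91/188 = 48.4% → Bayview
Neither sweeps: Mount Carmel wins 2 of 3 groups, Bayview wins 1. Bayview wins overall but not every group — no Simpson reversal.

No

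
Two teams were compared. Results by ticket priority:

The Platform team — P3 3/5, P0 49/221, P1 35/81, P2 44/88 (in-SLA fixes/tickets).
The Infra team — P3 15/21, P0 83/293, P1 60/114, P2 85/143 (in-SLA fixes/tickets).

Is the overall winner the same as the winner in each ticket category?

P3: the Platform team 3/5 = 60.0%, the Infra team 15/21 = 71.4% → the Infra team
P0: the Platform team 49/221 = 22.2%, the Infra team 83/293 = 28.3% → the Infra team
P1: the Platform team 35/81 = 43.2%, the Infra team 60/114 = 52.6% → the Infra team
P2: the Platform team 44/88 = 50.0%, the Infra team 85/143 = 59.4% → the Infra team
Overall: the Platform team 131/395 = 33.2%, the Infra team 243/571 = 42.6% → the Infra team
The Infra team wins overall and in every ticket group — no reversal.

Yes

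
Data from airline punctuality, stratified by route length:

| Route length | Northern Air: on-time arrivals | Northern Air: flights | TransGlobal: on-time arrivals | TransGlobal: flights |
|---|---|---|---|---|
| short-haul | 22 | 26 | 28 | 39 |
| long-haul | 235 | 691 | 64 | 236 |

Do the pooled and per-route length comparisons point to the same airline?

Yes

Short-haul: Northern Air 22/26 = 84.6%, TransGlobal 28/39 = 71.8% → Northern Air
Long-haul: Northern Air 235/691 = 34.0%, TransGlobal 64/236 = 27.1% → Northern Air
Overall: Northern Air 257/717 = 35.8%, TransGlobal 92/275 = 33.5% → Northern Air
Northern Air wins overall and in every route group — no reversal.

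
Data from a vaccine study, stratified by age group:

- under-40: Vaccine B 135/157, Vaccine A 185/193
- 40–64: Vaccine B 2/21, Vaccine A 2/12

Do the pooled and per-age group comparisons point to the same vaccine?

Yes

Under-40: Vaccine B 135/157 = 86.0%, Vaccine A 185/193 = 95.9% → Vaccine A
40–64: Vaccine B 2/21 = 9.5%, Vaccine A 2/12 = 16.7% → Vaccine A
Overall: Vaccine B 137/178 = 77.0%, Vaccine A 187/205 = 91.2% → Vaccine A
Vaccine A wins overall and in every age group — no reversal.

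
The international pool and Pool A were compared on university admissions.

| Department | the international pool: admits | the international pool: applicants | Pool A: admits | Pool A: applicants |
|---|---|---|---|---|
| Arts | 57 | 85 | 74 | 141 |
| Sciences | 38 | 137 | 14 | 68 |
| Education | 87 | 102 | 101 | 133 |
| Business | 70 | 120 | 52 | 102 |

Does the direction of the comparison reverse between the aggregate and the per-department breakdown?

Arts: the international pool 57/85 = 67.1%, Pool A 74/141 = 52.5% → the international pool
Sciences: the international pool 38/137 = 27.7%, Pool A 14/68 = 20.6% → the international pool
Education: the international pool 87/102 = 85.3%, Pool A 101/133 = 75.9% → the international pool
Business: the international pool 70/120 = 58.3%, Pool A 52/102 = 51.0% → the international pool
Overall: the international pool 252/444 = 56.8%, Pool A 241/444 = 54.3% → the international pool
The international pool wins overall and in every department group — no reversal.

No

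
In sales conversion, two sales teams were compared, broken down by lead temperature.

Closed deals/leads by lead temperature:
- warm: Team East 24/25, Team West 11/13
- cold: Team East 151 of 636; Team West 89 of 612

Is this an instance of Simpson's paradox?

No

Warm: Team East 24/25 = 96.0%, Team West 11/13 = 84.6% → Team East
Cold: Team East 151/636 = 23.7%, Team West 89/612 = 14.5% → Team East
Overall: Team East 175/661 = 26.5%, Team West 100/625 = 16.0% → Team East
Team East wins overall and in every lead group — no reversal.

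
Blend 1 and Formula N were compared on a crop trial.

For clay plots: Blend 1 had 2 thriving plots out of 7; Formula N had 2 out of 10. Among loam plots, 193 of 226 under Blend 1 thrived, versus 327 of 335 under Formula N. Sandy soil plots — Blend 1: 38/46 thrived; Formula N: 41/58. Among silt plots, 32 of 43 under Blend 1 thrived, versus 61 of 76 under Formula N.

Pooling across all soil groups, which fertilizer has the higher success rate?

Formula N

Clay: Blend 1 2/7 = 28.6%, Formula N 2/10 = 20.0% → Blend 1
Loam: Blend 1 193/226 = 85.4%, Formula N 327/335 = 97.6% → Formula N
Sandy soil: Blend 1 38/46 = 82.6%, Formula N 41/58 = 70.7% → Blend 1
Silt: Blend 1 32/43 = 74.4%, Formula N 61/76 = 80.3% → Formula N
Overall: Blend 1 265/322 = 82.3%, Formula N 431/479 = 90.0% → Formula N
(Neither sweeps every soil group, but Formula N has the higher pooled rate.)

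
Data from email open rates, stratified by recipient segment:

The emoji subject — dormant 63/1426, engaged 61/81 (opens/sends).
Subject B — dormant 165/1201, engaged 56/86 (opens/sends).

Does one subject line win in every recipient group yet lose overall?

Dormant: the emoji subject 63/1426 = 4.4%, Subject B 165/1201 = 13.7% → Subject B
Engaged: the emoji subject 61/81 = 75.3%, Subject B 56/86 = 65.1% → the emoji subject
Overall: the emoji subject 124/1507 = 8.2%, Subject B 221/1287 = 17.2% → Subject B
Neither sweeps: the emoji subject wins 1 of 2 groups, Subject B wins 1. Subject B wins overall but not every group — no Simpson reversal.

No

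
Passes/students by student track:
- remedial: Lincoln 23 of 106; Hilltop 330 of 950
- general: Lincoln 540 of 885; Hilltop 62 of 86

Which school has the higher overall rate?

Lincoln

Remedial: Lincoln 23/106 = 21.7%, Hilltop 330/950 = 34.7% → Hilltop
General: Lincoln 540/885 = 61.0%, Hilltop 62/86 = 72.1% → Hilltop
Overall: Lincoln 563/991 = 56.8%, Hilltop 392/1036 = 37.8% → Lincoln
(Hilltop wins every student group but Lincoln wins overall — Hilltop's students skew toward the low-rate remedial group.)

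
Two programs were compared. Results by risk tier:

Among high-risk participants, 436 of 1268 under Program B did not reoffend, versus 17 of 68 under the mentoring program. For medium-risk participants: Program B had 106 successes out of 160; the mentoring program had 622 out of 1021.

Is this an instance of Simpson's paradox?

Yes

High-risk: Program B 436/1268 = 34.4%, the mentoring program 17/68 = 25.0% → Program B
Medium-risk: Program B 106/160 = 66.2%, the mentoring program 622/1021 = 60.9% → Program B
Overall: Program B 542/1428 = 38.0%, the mentoring program 639/1089 = 58.7% → the mentoring program
Program B wins each risk group but the mentoring program wins overall — the comparison reverses. Program B's participants skew toward high-risk, which has a lower base rate.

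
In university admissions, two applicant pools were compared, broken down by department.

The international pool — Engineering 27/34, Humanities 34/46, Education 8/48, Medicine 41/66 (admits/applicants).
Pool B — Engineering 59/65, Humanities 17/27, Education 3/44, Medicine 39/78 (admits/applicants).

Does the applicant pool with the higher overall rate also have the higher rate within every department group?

No

Engineering: the international pool 27/34 = 79.4%, Pool B 59/65 = 90.8% → Pool B
Humanities: the international pool 34/46 = 73.9%, Pool B 17/27 = 63.0% → the international pool
Education: the international pool 8/48 = 16.7%, Pool B 3/44 = 6.8% → the international pool
Medicine: the international pool 41/66 = 62.1%, Pool B 39/78 = 50.0% → the international pool
Overall: the international pool 110/194 = 56.7%, Pool B 118/214 = 55.1% → the international pool
Neither sweeps: the international pool wins 3 of 4 groups, Pool B wins 1. The international pool wins overall but not every group — no Simpson reversal.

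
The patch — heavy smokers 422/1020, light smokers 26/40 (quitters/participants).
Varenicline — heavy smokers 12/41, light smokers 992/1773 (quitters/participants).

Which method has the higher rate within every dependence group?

the patch

Heavy smokers: the patch 422/1020 = 41.4%, varenicline 12/41 = 29.3% → the patch
Light smokers: the patch 26/40 = 65.0%, varenicline 992/1773 = 56.0% → the patch
The patch has the higher rate in both groups.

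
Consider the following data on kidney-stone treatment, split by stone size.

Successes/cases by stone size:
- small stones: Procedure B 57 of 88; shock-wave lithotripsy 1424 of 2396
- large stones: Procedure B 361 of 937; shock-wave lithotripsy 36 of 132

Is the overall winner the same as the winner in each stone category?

No

Small stones: Procedure B 57/88 = 64.8%, shock-wave lithotripsy 1424/2396 = 59.4% → Procedure B
Large stones: Procedure B 361/937 = 38.5%, shock-wave lithotripsy 36/132 = 27.3% → Procedure B
Overall: Procedure B 418/1025 = 40.8%, shock-wave lithotripsy 1460/2528 = 57.8% → shock-wave lithotripsy
Procedure B wins each stone group but shock-wave lithotripsy wins overall — the comparison reverses. Procedure B's cases skew toward large stones, which has a lower base rate.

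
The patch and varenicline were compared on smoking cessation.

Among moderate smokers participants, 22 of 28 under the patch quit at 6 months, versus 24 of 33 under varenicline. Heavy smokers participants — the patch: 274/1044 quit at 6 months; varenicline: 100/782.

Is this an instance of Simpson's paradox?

No

Moderate smokers: the patch 22/28 = 78.6%, varenicline 24/33 = 72.7% → the patch
Heavy smokers: the patch 274/1044 = 26.2%, varenicline 100/782 = 12.8% → the patch
Overall: the patch 296/1072 = 27.6%, varenicline 124/815 = 15.2% → the patch
The patch wins overall and in every dependence group — no reversal.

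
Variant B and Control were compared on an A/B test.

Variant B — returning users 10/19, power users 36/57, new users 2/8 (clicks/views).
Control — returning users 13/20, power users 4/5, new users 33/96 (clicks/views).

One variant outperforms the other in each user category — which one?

Control

Returning users: Variant B 10/19 = 52.6%, Control 13/20 = 65.0% → Control
Power users: Variant B 36/57 = 63.2%, Control 4/5 = 80.0% → Control
New users: Variant B 2/8 = 25.0%, Control 33/96 = 34.4% → Control
Control has the higher rate in all 3 groups.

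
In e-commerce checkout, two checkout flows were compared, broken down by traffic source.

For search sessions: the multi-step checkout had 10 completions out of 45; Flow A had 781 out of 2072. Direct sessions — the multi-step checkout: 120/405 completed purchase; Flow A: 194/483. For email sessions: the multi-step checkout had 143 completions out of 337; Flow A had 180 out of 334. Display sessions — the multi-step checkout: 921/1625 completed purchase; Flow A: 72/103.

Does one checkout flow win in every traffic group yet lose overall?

Search: the multi-step checkout 10/45 = 22.2%, Flow A 781/2072 = 37.7% → Flow A
Direct: the multi-step checkout 120/405 = 29.6%, Flow A 194/483 = 40.2% → Flow A
Email: the multi-step checkout 143/337 = 42.4%, Flow A 180/334 = 53.9% → Flow A
Display: the multi-step checkout 921/1625 = 56.7%, Flow A 72/103 = 69.9% → Flow A
Overall: the multi-step checkout 1194/2412 = 49.5%, Flow A 1227/2992 = 41.0% → the multi-step checkout
Flow A wins each traffic group but the multi-step checkout wins overall — the comparison reverses. Flow A's sessions skew toward search, which has a lower base rate.

Yes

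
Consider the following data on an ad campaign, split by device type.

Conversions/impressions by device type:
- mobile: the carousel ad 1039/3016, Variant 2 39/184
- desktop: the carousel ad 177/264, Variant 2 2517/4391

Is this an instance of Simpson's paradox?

Mobile: the carousel ad 1039/3016 = 34.4%, Variant 2 39/184 = 21.2% → the carousel ad
Desktop: the carousel ad 177/264 = 67.0%, Variant 2 2517/4391 = 57.3% → the carousel ad
Overall: the carousel ad 1216/3280 = 37.1%, Variant 2 2556/4575 = 55.9% → Variant 2
The carousel ad wins each device group but Variant 2 wins overall — the comparison reverses. The carousel ad's impressions skew toward mobile, which has a lower base rate.

Yes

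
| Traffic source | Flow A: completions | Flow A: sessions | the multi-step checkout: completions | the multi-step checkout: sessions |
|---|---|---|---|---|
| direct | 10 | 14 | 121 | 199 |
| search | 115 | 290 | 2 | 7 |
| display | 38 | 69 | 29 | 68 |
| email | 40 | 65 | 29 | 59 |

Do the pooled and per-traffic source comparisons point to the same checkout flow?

No

Direct: Flow A 10/14 = 71.4%, the multi-step checkout 121/199 = 60.8% → Flow A
Search: Flow A 115/290 = 39.7%, the multi-step checkout 2/7 = 28.6% → Flow A
Display: Flow A 38/69 = 55.1%, the multi-step checkout 29/68 = 42.6% → Flow A
Email: Flow A 40/65 = 61.5%, the multi-step checkout 29/59 = 49.2% → Flow A
Overall: Flow A 203/438 = 46.3%, the multi-step checkout 181/333 = 54.4% → the multi-step checkout
Flow A wins each traffic group but the multi-step checkout wins overall — the comparison reverses. Flow A's sessions skew toward search, which has a lower base rate.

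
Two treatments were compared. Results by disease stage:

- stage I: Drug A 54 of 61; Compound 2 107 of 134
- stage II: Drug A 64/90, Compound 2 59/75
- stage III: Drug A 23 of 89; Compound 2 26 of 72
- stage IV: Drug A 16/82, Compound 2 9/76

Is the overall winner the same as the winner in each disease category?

Stage I: Drug A 54/61 = 88.5%, Compound 2 107/134 = 79.9% → Drug A
Stage II: Drug A 64/90 = 71.1%, Compound 2 59/75 = 78.7% → Compound 2
Stage III: Drug A 23/89 = 25.8%, Compound 2 26/72 = 36.1% → Compound 2
Stage IV: Drug A 16/82 = 19.5%, Compound 2 9/76 = 11.8% → Drug A
Overall: Drug A 157/322 = 48.8%, Compound 2 201/357 = 56.3% → Compound 2
Neither sweeps: Drug A wins 2 of 4 groups, Compound 2 wins 2. Compound 2 wins overall but not every group — no Simpson reversal.

No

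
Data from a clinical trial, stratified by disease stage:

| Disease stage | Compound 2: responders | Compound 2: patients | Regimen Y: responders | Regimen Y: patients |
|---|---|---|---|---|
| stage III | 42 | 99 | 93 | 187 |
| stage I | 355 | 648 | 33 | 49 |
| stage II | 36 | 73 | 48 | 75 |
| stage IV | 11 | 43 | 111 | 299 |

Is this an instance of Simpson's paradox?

Yes

Stage III: Compound 2 42/99 = 42.4%, Regimen Y 93/187 = 49.7% → Regimen Y
Stage I: Compound 2 355/648 = 54.8%, Regimen Y 33/49 = 67.3% → Regimen Y
Stage II: Compound 2 36/73 = 49.3%, Regimen Y 48/75 = 64.0% → Regimen Y
Stage IV: Compound 2 11/43 = 25.6%, Regimen Y 111/299 = 37.1% → Regimen Y
Overall: Compound 2 444/863 = 51.4%, Regimen Y 285/610 = 46.7% → Compound 2
Regimen Y wins each disease group but Compound 2 wins overall — the comparison reverses. Regimen Y's patients skew toward stage IV, which has a lower base rate.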